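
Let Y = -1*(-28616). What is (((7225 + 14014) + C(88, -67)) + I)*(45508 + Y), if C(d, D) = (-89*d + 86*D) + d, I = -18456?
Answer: -794831652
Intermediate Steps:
C(d, D) = -88*d + 86*D
Y = 28616
(((7225 + 14014) + C(88, -67)) + I)*(45508 + Y) = (((7225 + 14014) + (-88*88 + 86*(-67))) - 18456)*(45508 + 28616) = ((21239 + (-7744 - 5762)) - 18456)*74124 = ((21239 - 13506) - 18456)*74124 = (7733 - 18456)*74124 = -10723*74124 = -794831652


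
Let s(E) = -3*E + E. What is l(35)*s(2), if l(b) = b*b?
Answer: -4900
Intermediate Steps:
l(b) = b**2
s(E) = -2*E
l(35)*s(2) = 35**2*(-2*2) = 1225*(-4) = -4900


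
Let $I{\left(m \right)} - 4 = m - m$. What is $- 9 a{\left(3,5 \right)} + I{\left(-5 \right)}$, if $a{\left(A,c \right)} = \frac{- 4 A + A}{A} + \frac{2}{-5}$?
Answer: $\frac{173}{5} \approx 34.6$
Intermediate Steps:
$a{\left(A,c \right)} = - \frac{17}{5}$ ($a{\left(A,c \right)} = \frac{\left(-3\right) A}{A} + 2 \left(- \frac{1}{5}\right) = -3 - \frac{2}{5} = - \frac{17}{5}$)
$I{\left(m \right)} = 4$ ($I{\left(m \right)} = 4 + \left(m - m\right) = 4 + 0 = 4$)
$- 9 a{\left(3,5 \right)} + I{\left(-5 \right)} = \left(-9\right) \left(- \frac{17}{5}\right) + 4 = \frac{153}{5} + 4 = \frac{173}{5}$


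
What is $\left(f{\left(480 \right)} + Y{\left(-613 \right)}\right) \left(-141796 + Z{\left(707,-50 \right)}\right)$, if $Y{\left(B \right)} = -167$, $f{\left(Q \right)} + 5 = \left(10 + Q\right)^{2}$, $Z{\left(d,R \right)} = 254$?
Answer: $-33959888976$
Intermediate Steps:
$f{\left(Q \right)} = -5 + \left(10 + Q\right)^{2}$
$\left(f{\left(480 \right)} + Y{\left(-613 \right)}\right) \left(-141796 + Z{\left(707,-50 \right)}\right) = \left(\left(-5 + \left(10 + 480\right)^{2}\right) - 167\right) \left(-141796 + 254\right) = \left(\left(-5 + 490^{2}\right) - 167\right) \left(-141542\right) = \left(\left(-5 + 240100\right) - 167\right) \left(-141542\right) = \left(240095 - 167\right) \left(-141542\right) = 239928 \left(-141542\right) = -33959888976$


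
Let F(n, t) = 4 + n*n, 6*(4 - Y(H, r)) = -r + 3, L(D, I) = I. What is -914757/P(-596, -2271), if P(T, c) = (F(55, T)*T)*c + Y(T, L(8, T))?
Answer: -5488542/24598799209 ≈ -0.00022312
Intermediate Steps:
Y(H, r) = 7/2 + r/6 (Y(H, r) = 4 - (-r + 3)/6 = 4 - (3 - r)/6 = 4 + (-½ + r/6) = 7/2 + r/6)
F(n, t) = 4 + n²
P(T, c) = 7/2 + T/6 + 3029*T*c (P(T, c) = ((4 + 55²)*T)*c + (7/2 + T/6) = ((4 + 3025)*T)*c + (7/2 + T/6) = (3029*T)*c + (7/2 + T/6) = 3029*T*c + (7/2 + T/6) = 7/2 + T/6 + 3029*T*c)
-914757/P(-596, -2271) = -914757/(7/2 + (⅙)*(-596) + 3029*(-596)*(-2271)) = -914757/(7/2 - 298/3 + 4099799964) = -914757/24598799209/6 = -914757*6/24598799209 = -5488542/24598799209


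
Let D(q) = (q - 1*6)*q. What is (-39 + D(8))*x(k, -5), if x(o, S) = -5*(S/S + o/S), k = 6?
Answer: -23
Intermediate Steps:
x(o, S) = -5 - 5*o/S (x(o, S) = -5*(1 + o/S) = -5 - 5*o/S)
D(q) = q*(-6 + q) (D(q) = (q - 6)*q = (-6 + q)*q = q*(-6 + q))
(-39 + D(8))*x(k, -5) = (-39 + 8*(-6 + 8))*(-5 - 5*6/(-5)) = (-39 + 8*2)*(-5 - 5*6*(-1/5)) = (-39 + 16)*(-5 + 6) = -23*1 = -23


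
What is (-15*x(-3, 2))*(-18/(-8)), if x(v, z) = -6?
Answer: 405/2 ≈ 202.50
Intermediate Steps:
(-15*x(-3, 2))*(-18/(-8)) = (-15*(-6))*(-18/(-8)) = 90*(-18*(-⅛)) = 90*(9/4) = 405/2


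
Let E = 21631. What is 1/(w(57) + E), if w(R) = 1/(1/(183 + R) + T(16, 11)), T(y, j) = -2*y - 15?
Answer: 11279/243975809 ≈ 4.6230e-5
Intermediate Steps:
T(y, j) = -15 - 2*y
w(R) = 1/(-47 + 1/(183 + R)) (w(R) = 1/(1/(183 + R) + (-15 - 2*16)) = 1/(1/(183 + R) + (-15 - 32)) = 1/(1/(183 + R) - 47) = 1/(-47 + 1/(183 + R)))
1/(w(57) + E) = 1/((-183 - 1*57)/(8600 + 47*57) + 21631) = 1/((-183 - 57)/(8600 + 2679) + 21631) = 1/(-240/11279 + 21631) = 1/(243975809/11279) = 11279/243975809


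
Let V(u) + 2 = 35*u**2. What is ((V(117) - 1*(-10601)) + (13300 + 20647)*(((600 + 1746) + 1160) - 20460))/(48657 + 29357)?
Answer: -287523862/39007 ≈ -7371.1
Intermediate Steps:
V(u) = -2 + 35*u**2
((V(117) - 1*(-10601)) + (13300 + 20647)*(((600 + 1746) + 1160) - 20460))/(48657 + 29357) = (((-2 + 35*117**2) - 1*(-10601)) + (13300 + 20647)*(((600 + 1746) + 1160) - 20460))/(48657 + 29357) = (((-2 + 35*13689) + 10601) + 33947*((2346 + 1160) - 20460))/78014 = (((-2 + 479115) + 10601) + 33947*(3506 - 20460))*(1/78014) = ((479113 + 10601) + 33947*(-16954))*(1/78014) = (489714 - 575537438)*(1/78014) = -575047724*1/78014 = -287523862/39007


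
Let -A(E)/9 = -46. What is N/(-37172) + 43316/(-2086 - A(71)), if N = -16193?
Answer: -392414963/23232500 ≈ -16.891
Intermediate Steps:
A(E) = 414 (A(E) = -9*(-46) = 414)
N/(-37172) + 43316/(-2086 - A(71)) = -16193/(-37172) + 43316/(-2086 - 1*414) = -16193*(-1/37172) + 43316/(-2086 - 414) = 16193/37172 + 43316/(-2500) = 16193/37172 + 43316*(-1/2500) = 16193/37172 - 10829/625 = -392414963/23232500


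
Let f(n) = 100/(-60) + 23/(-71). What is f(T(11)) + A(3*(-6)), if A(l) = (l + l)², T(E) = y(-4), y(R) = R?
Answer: 275624/213 ≈ 1294.0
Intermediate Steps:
T(E) = -4
f(n) = -424/213 (f(n) = 100*(-1/60) + 23*(-1/71) = -5/3 - 23/71 = -424/213)
A(l) = 4*l² (A(l) = (2*l)² = 4*l²)
f(T(11)) + A(3*(-6)) = -424/213 + 4*(3*(-6))² = -424/213 + 4*(-18)² = -424/213 + 4*324 = -424/213 + 1296 = 275624/213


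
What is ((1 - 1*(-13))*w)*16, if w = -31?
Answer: -6944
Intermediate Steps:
((1 - 1*(-13))*w)*16 = ((1 - 1*(-13))*(-31))*16 = ((1 + 13)*(-31))*16 = (14*(-31))*16 = -434*16 = -6944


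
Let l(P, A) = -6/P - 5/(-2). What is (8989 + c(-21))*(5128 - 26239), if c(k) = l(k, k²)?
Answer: -2657558235/14 ≈ -1.8983e+8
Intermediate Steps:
l(P, A) = 5/2 - 6/P (l(P, A) = -6/P - 5*(-½) = -6/P + 5/2 = 5/2 - 6/P)
c(k) = 5/2 - 6/k
(8989 + c(-21))*(5128 - 26239) = (8989 + (5/2 - 6/(-21)))*(5128 - 26239) = (8989 + (5/2 - 6*(-1/21)))*(-21111) = (8989 + (5/2 + 2/7))*(-21111) = (8989 + 39/14)*(-21111) = (125885/14)*(-21111) = -2657558235/14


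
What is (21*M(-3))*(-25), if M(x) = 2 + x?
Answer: 525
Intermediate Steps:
(21*M(-3))*(-25) = (21*(2 - 3))*(-25) = (21*(-1))*(-25) = -21*(-25) = 525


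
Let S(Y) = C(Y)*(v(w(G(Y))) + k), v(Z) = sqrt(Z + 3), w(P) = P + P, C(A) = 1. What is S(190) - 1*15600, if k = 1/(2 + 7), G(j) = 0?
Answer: -140399/9 + sqrt(3) ≈ -15598.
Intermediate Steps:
w(P) = 2*P
k = 1/9 ≈ 0.11111
v(Z) = sqrt(3 + Z)
S(Y) = 1/9 + sqrt(3) (S(Y) = 1*(sqrt(3 + 2*0) + 1/9) = 1*(sqrt(3 + 0) + 1/9) = 1*(sqrt(3) + 1/9) = 1*(1/9 + sqrt(3)) = 1/9 + sqrt(3))
S(190) - 1*15600 = (1/9 + sqrt(3)) - 1*15600 = (1/9 + sqrt(3)) - 15600 = -140399/9 + sqrt(3)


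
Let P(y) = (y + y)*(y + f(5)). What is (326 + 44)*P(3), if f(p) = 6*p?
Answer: 73260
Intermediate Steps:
P(y) = 2*y*(30 + y) (P(y) = (y + y)*(y + 6*5) = (2*y)*(y + 30) = (2*y)*(30 + y) = 2*y*(30 + y))
(326 + 44)*P(3) = (326 + 44)*(2*3*(30 + 3)) = 370*(2*3*33) = 370*198 = 73260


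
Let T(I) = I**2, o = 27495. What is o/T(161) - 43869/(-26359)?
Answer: 1861869054/683251639 ≈ 2.7250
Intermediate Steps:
o/T(161) - 43869/(-26359) = 27495/(161**2) - 43869/(-26359) = 27495/25921 - 43869*(-1/26359) = 27495*(1/25921) + 43869/26359 = 27495/25921 + 43869/26359 = 1861869054/683251639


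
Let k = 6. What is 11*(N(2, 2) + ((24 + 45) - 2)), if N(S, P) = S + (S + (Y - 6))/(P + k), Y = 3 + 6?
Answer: 6127/8 ≈ 765.88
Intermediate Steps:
Y = 9
N(S, P) = S + (3 + S)/(6 + P) (N(S, P) = S + (S + (9 - 6))/(P + 6) = S + (S + 3)/(6 + P) = S + (3 + S)/(6 + P))
11*(N(2, 2) + ((24 + 45) - 2)) = 11*((3 + 7*2 + 2*2)/(6 + 2) + ((24 + 45) - 2)) = 11*((3 + 14 + 4)/8 + (69 - 2)) = 11*((⅛)*21 + 67) = 11*(21/8 + 67) = 11*(557/8) = 6127/8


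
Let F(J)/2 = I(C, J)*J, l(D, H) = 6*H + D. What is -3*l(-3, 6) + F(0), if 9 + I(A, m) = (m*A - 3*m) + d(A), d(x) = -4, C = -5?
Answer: -99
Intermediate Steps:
l(D, H) = D + 6*H
I(A, m) = -13 - 3*m + A*m (I(A, m) = -9 + ((m*A - 3*m) - 4) = -9 + ((A*m - 3*m) - 4) = -9 + ((-3*m + A*m) - 4) = -9 + (-4 - 3*m + A*m) = -13 - 3*m + A*m)
F(J) = 2*J*(-13 - 8*J) (F(J) = 2*((-13 - 3*J - 5*J)*J) = 2*((-13 - 8*J)*J) = 2*(J*(-13 - 8*J)) = 2*J*(-13 - 8*J))
-3*l(-3, 6) + F(0) = -3*(-3 + 6*6) - 2*0*(13 + 8*0) = -3*(-3 + 36) - 2*0*(13 + 0) = -3*33 - 2*0*13 = -99 + 0 = -99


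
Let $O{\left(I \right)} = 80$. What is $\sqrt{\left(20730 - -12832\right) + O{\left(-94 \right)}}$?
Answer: $3 \sqrt{3738} \approx 183.42$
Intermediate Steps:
$\sqrt{\left(20730 - -12832\right) + O{\left(-94 \right)}} = \sqrt{\left(20730 - -12832\right) + 80} = \sqrt{\left(20730 + 12832\right) + 80} = \sqrt{33562 + 80} = \sqrt{33642} = 3 \sqrt{3738}$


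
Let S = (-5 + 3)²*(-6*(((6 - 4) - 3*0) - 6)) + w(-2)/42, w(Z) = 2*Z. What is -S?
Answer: -2014/21 ≈ -95.905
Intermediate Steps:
S = 2014/21 (S = (-5 + 3)²*(-6*(((6 - 4) - 3*0) - 6)) + (2*(-2))/42 = (-2)²*(-6*((2 + 0) - 6)) - 4*1/42 = 4*(-6*(2 - 6)) - 2/21 = 4*(-6*(-4)) - 2/21 = 4*24 - 2/21 = 96 - 2/21 = 2014/21 ≈ 95.905)
-S = -1*2014/21 = -2014/21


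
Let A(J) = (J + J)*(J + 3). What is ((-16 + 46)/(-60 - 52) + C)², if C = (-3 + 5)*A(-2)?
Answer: 214369/3136 ≈ 68.357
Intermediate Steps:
A(J) = 2*J*(3 + J) (A(J) = (2*J)*(3 + J) = 2*J*(3 + J))
C = -8 (C = (-3 + 5)*(2*(-2)*(3 - 2)) = 2*(2*(-2)*1) = 2*(-4) = -8)
((-16 + 46)/(-60 - 52) + C)² = ((-16 + 46)/(-60 - 52) - 8)² = (30/(-112) - 8)² = (30*(-1/112) - 8)² = (-15/56 - 8)² = (-463/56)² = 214369/3136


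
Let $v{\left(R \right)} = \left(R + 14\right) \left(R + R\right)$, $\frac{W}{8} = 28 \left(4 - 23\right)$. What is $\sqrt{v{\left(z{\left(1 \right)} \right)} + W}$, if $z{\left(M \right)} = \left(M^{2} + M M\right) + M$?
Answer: $i \sqrt{4154} \approx 64.452 i$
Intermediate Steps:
$z{\left(M \right)} = M + 2 M^{2}$ ($z{\left(M \right)} = \left(M^{2} + M^{2}\right) + M = 2 M^{2} + M = M + 2 M^{2}$)
$W = -4256$ ($W = 8 \cdot 28 \left(4 - 23\right) = 8 \cdot 28 \left(-19\right) = 8 \left(-532\right) = -4256$)
$v{\left(R \right)} = 2 R \left(14 + R\right)$ ($v{\left(R \right)} = \left(14 + R\right) 2 R = 2 R \left(14 + R\right)$)
$\sqrt{v{\left(z{\left(1 \right)} \right)} + W} = \sqrt{2 \cdot 1 \left(1 + 2 \cdot 1\right) \left(14 + 1 \left(1 + 2 \cdot 1\right)\right) - 4256} = \sqrt{2 \cdot 1 \left(1 + 2\right) \left(14 + 1 \left(1 + 2\right)\right) - 4256} = \sqrt{2 \cdot 1 \cdot 3 \left(14 + 1 \cdot 3\right) - 4256} = \sqrt{2 \cdot 3 \left(14 + 3\right) - 4256} = \sqrt{2 \cdot 3 \cdot 17 - 4256} = \sqrt{102 - 4256} = \sqrt{-4154} = i \sqrt{4154}$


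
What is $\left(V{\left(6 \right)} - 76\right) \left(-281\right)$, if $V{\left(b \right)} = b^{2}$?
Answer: $11240$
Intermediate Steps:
$\left(V{\left(6 \right)} - 76\right) \left(-281\right) = \left(6^{2} - 76\right) \left(-281\right) = \left(36 - 76\right) \left(-281\right) = \left(-40\right) \left(-281\right) = 11240$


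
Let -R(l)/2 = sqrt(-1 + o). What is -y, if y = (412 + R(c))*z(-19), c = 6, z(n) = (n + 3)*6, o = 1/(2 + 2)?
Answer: 39552 - 96*I*sqrt(3) ≈ 39552.0 - 166.28*I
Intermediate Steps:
o = 1/4 ≈ 0.25000
z(n) = 18 + 6*n (z(n) = (3 + n)*6 = 18 + 6*n)
R(l) = -I*sqrt(3) (R(l) = -2*sqrt(-1 + 1/4) = -I*sqrt(3))
y = -39552 + 96*I*sqrt(3) (y = (412 - I*sqrt(3))*(18 + 6*(-19)) = (412 - I*sqrt(3))*(18 - 114) = (412 - I*sqrt(3))*(-96) = -39552 + 96*I*sqrt(3) ≈ -39552.0 + 166.28*I)
-y = -(-39552 + 96*I*sqrt(3)) = 39552 - 96*I*sqrt(3)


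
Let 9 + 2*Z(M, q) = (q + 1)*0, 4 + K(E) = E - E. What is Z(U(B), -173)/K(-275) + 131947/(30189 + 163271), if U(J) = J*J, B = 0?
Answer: 699179/386920 ≈ 1.8070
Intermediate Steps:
K(E) = -4 (K(E) = -4 + (E - E) = -4 + 0 = -4)
U(J) = J**2
Z(M, q) = -9/2 (Z(M, q) = -9/2 + ((q + 1)*0)/2 = -9/2 + ((1 + q)*0)/2 = -9/2 + (1/2)*0 = -9/2 + 0 = -9/2)
Z(U(B), -173)/K(-275) + 131947/(30189 + 163271) = -9/2/(-4) + 131947/(30189 + 163271) = -9/2*(-1/4) + 131947/193460 = 9/8 + 131947*(1/193460) = 9/8 + 131947/193460 = 699179/386920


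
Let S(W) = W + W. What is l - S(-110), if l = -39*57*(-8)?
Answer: 18004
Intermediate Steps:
S(W) = 2*W
l = 17784 (l = -2223*(-8) = 17784)
l - S(-110) = 17784 - 2*(-110) = 17784 - 1*(-220) = 17784 + 220 = 18004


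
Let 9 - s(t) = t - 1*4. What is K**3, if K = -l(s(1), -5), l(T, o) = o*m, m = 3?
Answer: 3375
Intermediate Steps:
s(t) = 13 - t (s(t) = 9 - (t - 1*4) = 9 - (t - 4) = 9 - (-4 + t) = 9 + (4 - t) = 13 - t)
l(T, o) = 3*o (l(T, o) = o*3 = 3*o)
K = 15 (K = -3*(-5) = -1*(-15) = 15)
K**3 = 15**3 = 3375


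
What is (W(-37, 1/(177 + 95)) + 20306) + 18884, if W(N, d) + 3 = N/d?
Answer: 29123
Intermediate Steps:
W(N, d) = -3 + N/d
(W(-37, 1/(177 + 95)) + 20306) + 18884 = ((-3 - 37/(1/(177 + 95))) + 20306) + 18884 = ((-3 - 37/(1/272)) + 20306) + 18884 = ((-3 - 37/1/272) + 20306) + 18884 = ((-3 - 37*272) + 20306) + 18884 = ((-3 - 10064) + 20306) + 18884 = (-10067 + 20306) + 18884 = 10239 + 18884 = 29123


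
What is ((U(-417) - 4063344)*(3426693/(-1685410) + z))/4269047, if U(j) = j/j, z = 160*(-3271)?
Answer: 3584191985546731499/7195094504270 ≈ 4.9814e+5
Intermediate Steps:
z = -523360
U(j) = 1
((U(-417) - 4063344)*(3426693/(-1685410) + z))/4269047 = ((1 - 4063344)*(3426693/(-1685410) - 523360))/4269047 = -4063343*(3426693*(-1/1685410) - 523360)*(1/4269047) = -4063343*(-3426693/1685410 - 523360)*(1/4269047) = -4063343*(-882079604293/1685410)*(1/4269047) = (3584191985546731499/1685410)*(1/4269047) = 3584191985546731499/7195094504270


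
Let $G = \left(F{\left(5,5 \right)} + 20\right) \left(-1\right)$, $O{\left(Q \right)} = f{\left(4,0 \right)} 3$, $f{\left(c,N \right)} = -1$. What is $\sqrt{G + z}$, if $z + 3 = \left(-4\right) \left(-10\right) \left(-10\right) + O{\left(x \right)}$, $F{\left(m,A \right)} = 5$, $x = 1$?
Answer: $i \sqrt{431} \approx 20.761 i$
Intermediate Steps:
$O{\left(Q \right)} = -3$ ($O{\left(Q \right)} = \left(-1\right) 3 = -3$)
$G = -25$ ($G = \left(5 + 20\right) \left(-1\right) = 25 \left(-1\right) = -25$)
$z = -406$ ($z = -3 + \left(\left(-4\right) \left(-10\right) \left(-10\right) - 3\right) = -3 + \left(40 \left(-10\right) - 3\right) = -3 - 403 = -406$)
$\sqrt{G + z} = \sqrt{-25 - 406} = \sqrt{-431} = i \sqrt{431}$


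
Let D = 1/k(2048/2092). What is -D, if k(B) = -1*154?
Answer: 1/154 ≈ 0.0064935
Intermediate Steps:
k(B) = -154
D = -1/154 (D = 1/(-154) = -1/154 ≈ -0.0064935)
-D = -1*(-1/154) = 1/154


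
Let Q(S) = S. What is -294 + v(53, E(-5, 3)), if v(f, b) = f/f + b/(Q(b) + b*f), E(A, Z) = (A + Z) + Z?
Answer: -15821/54 ≈ -292.98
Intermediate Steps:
E(A, Z) = A + 2*Z
v(f, b) = 1 + b/(b + b*f) (v(f, b) = f/f + b/(b + b*f) = 1 + b/(b + b*f))
-294 + v(53, E(-5, 3)) = -294 + (2 + 53)/(1 + 53) = -294 + 55/54 = -15821/54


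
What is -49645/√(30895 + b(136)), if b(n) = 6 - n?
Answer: -9929*√30765/6153 ≈ -283.04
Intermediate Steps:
-49645/√(30895 + b(136)) = -49645/√(30895 + (6 - 1*136)) = -49645/√(30895 + (6 - 136)) = -49645/√(30895 - 130) = -49645*√30765/30765 = -9929*√30765/6153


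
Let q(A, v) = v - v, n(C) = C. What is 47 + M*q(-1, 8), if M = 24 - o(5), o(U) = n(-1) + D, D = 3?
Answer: 47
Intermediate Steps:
q(A, v) = 0
o(U) = 2 (o(U) = -1 + 3 = 2)
M = 22 (M = 24 - 1*2 = 24 - 2 = 22)
47 + M*q(-1, 8) = 47 + 22*0 = 47 + 0 = 47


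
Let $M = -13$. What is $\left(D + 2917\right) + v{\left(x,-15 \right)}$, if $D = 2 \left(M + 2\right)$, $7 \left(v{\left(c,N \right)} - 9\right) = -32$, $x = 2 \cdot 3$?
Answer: $\frac{20296}{7} \approx 2899.4$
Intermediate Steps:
$x = 6$
$v{\left(c,N \right)} = \frac{31}{7}$ ($v{\left(c,N \right)} = 9 + \frac{1}{7} \left(-32\right) = 9 - \frac{32}{7} = \frac{31}{7}$)
$D = -22$ ($D = 2 \left(-13 + 2\right) = 2 \left(-11\right) = -22$)
$\left(D + 2917\right) + v{\left(x,-15 \right)} = \left(-22 + 2917\right) + \frac{31}{7} = 2895 + \frac{31}{7} = \frac{20296}{7}$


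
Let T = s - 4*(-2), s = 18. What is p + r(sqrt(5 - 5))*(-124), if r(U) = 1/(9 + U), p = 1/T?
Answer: -3215/234 ≈ -13.739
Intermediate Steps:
T = 26 (T = 18 - 4*(-2) = 18 + 8 = 26)
p = 1/26 ≈ 0.038462
p + r(sqrt(5 - 5))*(-124) = 1/26 - 124/(9 + sqrt(5 - 5)) = 1/26 - 124/(9 + sqrt(0)) = 1/26 - 124/(9 + 0) = 1/26 - 124/9 = -3215/234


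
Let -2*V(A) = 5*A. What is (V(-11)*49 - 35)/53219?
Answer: 2625/106438 ≈ 0.024662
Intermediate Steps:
V(A) = -5*A/2
(V(-11)*49 - 35)/53219 = (-5/2*(-11)*49 - 35)/53219 = ((55/2)*49 - 35)*(1/53219) = (2695/2 - 35)*(1/53219) = (2625/2)*(1/53219) = 2625/106438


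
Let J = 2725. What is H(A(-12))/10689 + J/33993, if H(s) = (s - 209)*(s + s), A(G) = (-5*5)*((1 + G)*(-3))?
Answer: 19341528275/121117059 ≈ 159.69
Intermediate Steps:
A(G) = 75 + 75*G (A(G) = -25*(-3 - 3*G) = 75 + 75*G)
H(s) = 2*s*(-209 + s) (H(s) = (-209 + s)*(2*s) = 2*s*(-209 + s))
H(A(-12))/10689 + J/33993 = (2*(75 + 75*(-12))*(-209 + (75 + 75*(-12))))/10689 + 2725/33993 = (2*(75 - 900)*(-209 + (75 - 900)))*(1/10689) + 2725*(1/33993) = (2*(-825)*(-209 - 825))*(1/10689) + 2725/33993 = (2*(-825)*(-1034))*(1/10689) + 2725/33993 = 1706100*(1/10689) + 2725/33993 = 568700/3563 + 2725/33993 = 19341528275/121117059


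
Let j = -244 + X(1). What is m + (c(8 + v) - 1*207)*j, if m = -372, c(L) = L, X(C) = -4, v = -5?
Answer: 50220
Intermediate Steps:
j = -248 (j = -244 - 4 = -248)
m + (c(8 + v) - 1*207)*j = -372 + ((8 - 5) - 1*207)*(-248) = -372 + (3 - 207)*(-248) = -372 - 204*(-248) = -372 + 50592 = 50220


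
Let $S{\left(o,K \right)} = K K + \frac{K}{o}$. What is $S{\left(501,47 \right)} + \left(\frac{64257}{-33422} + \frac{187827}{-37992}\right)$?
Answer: $\frac{233492653574801}{106025680104} \approx 2202.2$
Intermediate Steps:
$S{\left(o,K \right)} = K^{2} + \frac{K}{o}$
$S{\left(501,47 \right)} + \left(\frac{64257}{-33422} + \frac{187827}{-37992}\right) = \left(47^{2} + \frac{47}{501}\right) + \left(\frac{64257}{-33422} + \frac{187827}{-37992}\right) = \left(2209 + 47 \cdot \frac{1}{501}\right) + \left(64257 \left(- \frac{1}{33422}\right) + 187827 \left(- \frac{1}{37992}\right)\right) = \left(2209 + \frac{47}{501}\right) - \frac{1453134323}{211628104} = \frac{1106756}{501} - \frac{1453134323}{211628104} = \frac{233492653574801}{106025680104}$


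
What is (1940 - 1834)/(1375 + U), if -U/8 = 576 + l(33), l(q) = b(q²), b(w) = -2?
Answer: -106/3217 ≈ -0.032950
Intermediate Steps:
l(q) = -2
U = -4592 (U = -8*(576 - 2) = -8*574 = -4592)
(1940 - 1834)/(1375 + U) = (1940 - 1834)/(1375 - 4592) = 106/(-3217) = 106*(-1/3217) = -106/3217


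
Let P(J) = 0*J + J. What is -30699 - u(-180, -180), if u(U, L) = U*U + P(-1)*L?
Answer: -63279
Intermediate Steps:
P(J) = J (P(J) = 0 + J = J)
u(U, L) = U² - L (u(U, L) = U*U - L = U² - L)
-30699 - u(-180, -180) = -30699 - ((-180)² - 1*(-180)) = -30699 - (32400 + 180) = -30699 - 1*32580 = -30699 - 32580 = -63279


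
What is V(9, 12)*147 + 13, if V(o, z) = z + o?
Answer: 3100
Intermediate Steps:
V(o, z) = o + z
V(9, 12)*147 + 13 = (9 + 12)*147 + 13 = 21*147 + 13 = 3087 + 13 = 3100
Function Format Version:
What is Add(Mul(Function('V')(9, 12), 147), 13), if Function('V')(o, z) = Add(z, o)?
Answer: 3100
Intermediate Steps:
Function('V')(o, z) = Add(o, z)
Add(Mul(Function('V')(9, 12), 147), 13) = Add(Mul(Add(9, 12), 147), 13) = Add(Mul(21, 147), 13) = Add(3087, 13) = 3100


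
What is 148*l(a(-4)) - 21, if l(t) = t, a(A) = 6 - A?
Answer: 1459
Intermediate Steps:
148*l(a(-4)) - 21 = 148*(6 - 1*(-4)) - 21 = 148*(6 + 4) - 21 = 148*10 - 21 = 1480 - 21 = 1459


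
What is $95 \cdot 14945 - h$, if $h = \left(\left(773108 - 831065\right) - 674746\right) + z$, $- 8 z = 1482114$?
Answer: $\frac{9350969}{4} \approx 2.3377 \cdot 10^{6}$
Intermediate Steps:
$z = - \frac{741057}{4}$ ($z = \left(- \frac{1}{8}\right) 1482114 = - \frac{741057}{4} \approx -1.8526 \cdot 10^{5}$)
$h = - \frac{3671869}{4}$ ($h = \left(\left(773108 - 831065\right) - 674746\right) - \frac{741057}{4} = \left(-57957 - 674746\right) - \frac{741057}{4} = -732703 - \frac{741057}{4} = - \frac{3671869}{4} \approx -9.1797 \cdot 10^{5}$)
$95 \cdot 14945 - h = 95 \cdot 14945 - - \frac{3671869}{4} = 1419775 + \frac{3671869}{4} = \frac{9350969}{4}$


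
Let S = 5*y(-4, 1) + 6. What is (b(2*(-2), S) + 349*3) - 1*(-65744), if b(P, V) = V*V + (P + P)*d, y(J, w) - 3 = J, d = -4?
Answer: 66824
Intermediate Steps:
y(J, w) = 3 + J
S = 1 (S = 5*(3 - 4) + 6 = 5*(-1) + 6 = -5 + 6 = 1)
b(P, V) = V**2 - 8*P (b(P, V) = V*V + (P + P)*(-4) = V**2 + (2*P)*(-4) = V**2 - 8*P)
(b(2*(-2), S) + 349*3) - 1*(-65744) = ((1**2 - 16*(-2)) + 349*3) - 1*(-65744) = ((1 - 8*(-4)) + 1047) + 65744 = ((1 + 32) + 1047) + 65744 = (33 + 1047) + 65744 = 1080 + 65744 = 66824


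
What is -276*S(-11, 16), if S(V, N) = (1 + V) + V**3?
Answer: 370116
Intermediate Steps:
S(V, N) = 1 + V + V**3
-276*S(-11, 16) = -276*(1 - 11 + (-11)**3) = -276*(1 - 11 - 1331) = -276*(-1341) = 370116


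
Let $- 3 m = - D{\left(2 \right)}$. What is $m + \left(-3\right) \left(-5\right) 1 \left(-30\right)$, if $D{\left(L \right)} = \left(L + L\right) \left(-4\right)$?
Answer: $- \frac{1366}{3} \approx -455.33$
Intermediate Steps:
$D{\left(L \right)} = - 8 L$ ($D{\left(L \right)} = 2 L \left(-4\right) = - 8 L$)
$m = - \frac{16}{3}$ ($m = - \frac{\left(-1\right) \left(\left(-8\right) 2\right)}{3} = - \frac{\left(-1\right) \left(-16\right)}{3} = \left(- \frac{1}{3}\right) 16 = - \frac{16}{3} \approx -5.3333$)
$m + \left(-3\right) \left(-5\right) 1 \left(-30\right) = - \frac{16}{3} + \left(-3\right) \left(-5\right) 1 \left(-30\right) = - \frac{16}{3} + 15 \cdot 1 \left(-30\right) = - \frac{16}{3} + 15 \left(-30\right) = - \frac{16}{3} - 450 = - \frac{1366}{3}$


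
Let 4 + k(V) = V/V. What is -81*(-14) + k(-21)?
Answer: 1131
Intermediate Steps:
k(V) = -3 (k(V) = -4 + V/V = -4 + 1 = -3)
-81*(-14) + k(-21) = -81*(-14) - 3 = 1134 - 3 = 1131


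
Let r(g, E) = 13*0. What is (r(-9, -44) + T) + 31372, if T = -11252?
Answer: 20120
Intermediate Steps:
r(g, E) = 0
(r(-9, -44) + T) + 31372 = (0 - 11252) + 31372 = -11252 + 31372 = 20120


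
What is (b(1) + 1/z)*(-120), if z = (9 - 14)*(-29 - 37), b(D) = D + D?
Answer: -2644/11 ≈ -240.36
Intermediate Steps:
b(D) = 2*D
z = 330 (z = -5*(-66) = 330)
(b(1) + 1/z)*(-120) = (2*1 + 1/330)*(-120) = (2 + 1/330)*(-120) = (661/330)*(-120) = -2644/11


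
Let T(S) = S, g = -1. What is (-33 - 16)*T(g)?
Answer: 49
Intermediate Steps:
(-33 - 16)*T(g) = (-33 - 16)*(-1) = -49*(-1) = 49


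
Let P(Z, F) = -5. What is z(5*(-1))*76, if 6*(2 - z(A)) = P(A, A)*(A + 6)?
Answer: 646/3 ≈ 215.33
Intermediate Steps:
z(A) = 7 + 5*A/6 (z(A) = 2 - (-5)*(A + 6)/6 = 2 - (-5)*(6 + A)/6 = 2 - (-30 - 5*A)/6 = 2 + (5 + 5*A/6) = 7 + 5*A/6)
z(5*(-1))*76 = (7 + 5*(5*(-1))/6)*76 = (7 + (⅚)*(-5))*76 = (7 - 25/6)*76 = (17/6)*76 = 646/3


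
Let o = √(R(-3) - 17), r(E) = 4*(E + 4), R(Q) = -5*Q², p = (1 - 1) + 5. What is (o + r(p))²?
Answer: (36 + I*√62)² ≈ 1234.0 + 566.93*I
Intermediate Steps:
p = 5 (p = 0 + 5 = 5)
r(E) = 16 + 4*E (r(E) = 4*(4 + E) = 16 + 4*E)
o = I*√62 (o = √(-5*(-3)² - 17) = √(-5*9 - 17) = √(-45 - 17) = √(-62) = I*√62 ≈ 7.874*I)
(o + r(p))² = (I*√62 + (16 + 4*5))² = (I*√62 + (16 + 20))² = (I*√62 + 36)² = (36 + I*√62)²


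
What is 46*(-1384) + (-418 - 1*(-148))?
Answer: -63934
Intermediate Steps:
46*(-1384) + (-418 - 1*(-148)) = -63664 + (-418 + 148) = -63664 - 270 = -63934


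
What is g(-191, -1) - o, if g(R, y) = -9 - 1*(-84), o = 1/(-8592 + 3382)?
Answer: 390751/5210 ≈ 75.000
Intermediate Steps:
o = -1/5210 (o = 1/(-5210) = -1/5210 ≈ -0.00019194)
g(R, y) = 75 (g(R, y) = -9 + 84 = 75)
g(-191, -1) - o = 75 - 1*(-1/5210) = 75 + 1/5210 = 390751/5210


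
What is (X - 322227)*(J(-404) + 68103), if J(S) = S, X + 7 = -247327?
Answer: -38558710139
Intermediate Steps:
X = -247334 (X = -7 - 247327 = -247334)
(X - 322227)*(J(-404) + 68103) = (-247334 - 322227)*(-404 + 68103) = -569561*67699 = -38558710139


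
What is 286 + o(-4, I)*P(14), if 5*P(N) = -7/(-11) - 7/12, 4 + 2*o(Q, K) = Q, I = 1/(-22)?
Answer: 47183/165 ≈ 285.96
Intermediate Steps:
I = -1/22 ≈ -0.045455
o(Q, K) = -2 + Q/2
P(N) = 7/660 (P(N) = (-7/(-11) - 7/12)/5 = (-7*(-1/11) - 7*1/12)/5 = (7/11 - 7/12)/5 = (⅕)*(7/132) = 7/660)
286 + o(-4, I)*P(14) = 286 + (-2 + (½)*(-4))*(7/660) = 286 + (-2 - 2)*(7/660) = 286 - 4*7/660 = 286 - 7/165 = 47183/165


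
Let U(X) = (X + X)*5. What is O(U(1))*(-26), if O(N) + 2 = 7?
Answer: -130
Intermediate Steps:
U(X) = 10*X (U(X) = (2*X)*5 = 10*X)
O(N) = 5 (O(N) = -2 + 7 = 5)
O(U(1))*(-26) = 5*(-26) = -130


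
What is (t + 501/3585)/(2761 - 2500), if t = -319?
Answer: -381038/311895 ≈ -1.2217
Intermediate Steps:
(t + 501/3585)/(2761 - 2500) = (-319 + 501/3585)/(2761 - 2500) = (-319 + 501*(1/3585))/261 = (-319 + 167/1195)*(1/261) = -381038/1195*1/261 = -381038/311895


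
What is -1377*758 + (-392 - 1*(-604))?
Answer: -1043554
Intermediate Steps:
-1377*758 + (-392 - 1*(-604)) = -1043766 + (-392 + 604) = -1043766 + 212 = -1043554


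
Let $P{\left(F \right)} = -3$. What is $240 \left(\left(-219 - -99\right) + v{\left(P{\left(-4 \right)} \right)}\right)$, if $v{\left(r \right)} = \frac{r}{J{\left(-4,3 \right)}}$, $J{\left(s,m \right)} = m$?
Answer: $-29040$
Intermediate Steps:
$v{\left(r \right)} = \frac{r}{3}$
$240 \left(\left(-219 - -99\right) + v{\left(P{\left(-4 \right)} \right)}\right) = 240 \left(\left(-219 - -99\right) + \frac{1}{3} \left(-3\right)\right) = 240 \left(\left(-219 + 99\right) - 1\right) = 240 \left(-120 - 1\right) = 240 \left(-121\right) = -29040$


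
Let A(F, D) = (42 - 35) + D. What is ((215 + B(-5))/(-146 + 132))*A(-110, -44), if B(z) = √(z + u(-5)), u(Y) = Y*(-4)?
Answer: 7955/14 + 37*√15/14 ≈ 578.45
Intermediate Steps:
A(F, D) = 7 + D
u(Y) = -4*Y
B(z) = √(20 + z) (B(z) = √(z - 4*(-5)) = √(z + 20) = √(20 + z))
((215 + B(-5))/(-146 + 132))*A(-110, -44) = ((215 + √(20 - 5))/(-146 + 132))*(7 - 44) = ((215 + √15)/(-14))*(-37) = ((215 + √15)*(-1/14))*(-37) = (-215/14 - √15/14)*(-37) = 7955/14 + 37*√15/14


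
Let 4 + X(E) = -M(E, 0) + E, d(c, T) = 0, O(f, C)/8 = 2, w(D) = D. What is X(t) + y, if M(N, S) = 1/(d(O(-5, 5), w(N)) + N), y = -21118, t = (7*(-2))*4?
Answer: -1185967/56 ≈ -21178.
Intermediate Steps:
t = -56 (t = -14*4 = -56)
O(f, C) = 16 (O(f, C) = 8*2 = 16)
M(N, S) = 1/N (M(N, S) = 1/(0 + N) = 1/N)
X(E) = -4 + E - 1/E (X(E) = -4 + (-1/E + E) = -4 + (E - 1/E) = -4 + E - 1/E)
X(t) + y = (-4 - 56 - 1/(-56)) - 21118 = (-4 - 56 - 1*(-1/56)) - 21118 = (-4 - 56 + 1/56) - 21118 = -3359/56 - 21118 = -1185967/56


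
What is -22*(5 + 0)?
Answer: -110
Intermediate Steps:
-22*(5 + 0) = -110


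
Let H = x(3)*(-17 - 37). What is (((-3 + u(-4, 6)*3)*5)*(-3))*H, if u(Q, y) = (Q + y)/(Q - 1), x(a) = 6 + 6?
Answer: -40824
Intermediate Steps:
x(a) = 12
u(Q, y) = (Q + y)/(-1 + Q)
H = -648 (H = 12*(-17 - 37) = 12*(-54) = -648)
(((-3 + u(-4, 6)*3)*5)*(-3))*H = (((-3 + ((-4 + 6)/(-1 - 4))*3)*5)*(-3))*(-648) = (((-3 + (2/(-5))*3)*5)*(-3))*(-648) = (((-3 - ⅕*2*3)*5)*(-3))*(-648) = (((-3 - ⅖*3)*5)*(-3))*(-648) = (((-3 - 6/5)*5)*(-3))*(-648) = (-21/5*5*(-3))*(-648) = -21*(-3)*(-648) = 63*(-648) = -40824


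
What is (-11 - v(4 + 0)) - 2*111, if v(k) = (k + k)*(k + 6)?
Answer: -313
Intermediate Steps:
v(k) = 2*k*(6 + k) (v(k) = (2*k)*(6 + k) = 2*k*(6 + k))
(-11 - v(4 + 0)) - 2*111 = (-11 - 2*(4 + 0)*(6 + (4 + 0))) - 2*111 = (-11 - 2*4*(6 + 4)) - 222 = (-11 - 2*4*10) - 222 = (-11 - 1*80) - 222 = (-11 - 80) - 222 = -91 - 222 = -313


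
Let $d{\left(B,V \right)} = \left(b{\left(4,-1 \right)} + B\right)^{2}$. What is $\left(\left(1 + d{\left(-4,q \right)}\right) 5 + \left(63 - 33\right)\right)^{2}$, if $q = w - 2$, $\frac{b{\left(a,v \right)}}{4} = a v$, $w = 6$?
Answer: $4141225$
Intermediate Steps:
$b{\left(a,v \right)} = 4 a v$
$q = 4$ ($q = 6 - 2 = 4$)
$d{\left(B,V \right)} = \left(-16 + B\right)^{2}$ ($d{\left(B,V \right)} = \left(4 \cdot 4 \left(-1\right) + B\right)^{2} = \left(-16 + B\right)^{2}$)
$\left(\left(1 + d{\left(-4,q \right)}\right) 5 + \left(63 - 33\right)\right)^{2} = \left(\left(1 + \left(-16 - 4\right)^{2}\right) 5 + \left(63 - 33\right)\right)^{2} = \left(\left(1 + \left(-20\right)^{2}\right) 5 + 30\right)^{2} = \left(\left(1 + 400\right) 5 + 30\right)^{2} = \left(401 \cdot 5 + 30\right)^{2} = \left(2005 + 30\right)^{2} = 2035^{2} = 4141225$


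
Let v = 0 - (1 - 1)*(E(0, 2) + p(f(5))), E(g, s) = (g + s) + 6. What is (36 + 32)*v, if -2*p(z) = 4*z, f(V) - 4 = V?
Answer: 0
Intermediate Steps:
f(V) = 4 + V
p(z) = -2*z
E(g, s) = 6 + g + s
v = 0 (v = 0 - (1 - 1)*((6 + 0 + 2) - 2*(4 + 5)) = 0 - 0*(8 - 2*9) = 0 - 0*(8 - 18) = 0 - 0*(-10) = 0 - 1*0 = 0 + 0 = 0)
(36 + 32)*v = (36 + 32)*0 = 68*0 = 0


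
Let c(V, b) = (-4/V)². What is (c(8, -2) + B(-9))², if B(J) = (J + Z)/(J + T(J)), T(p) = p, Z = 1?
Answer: 625/1296 ≈ 0.48225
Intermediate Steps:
c(V, b) = 16/V²
B(J) = (1 + J)/(2*J) (B(J) = (J + 1)/(J + J) = (1 + J)/((2*J)) = (1 + J)*(1/(2*J)) = (1 + J)/(2*J))
(c(8, -2) + B(-9))² = (16/8² + (½)*(1 - 9)/(-9))² = (16*(1/64) + (½)*(-⅑)*(-8))² = (¼ + 4/9)² = (25/36)² = 625/1296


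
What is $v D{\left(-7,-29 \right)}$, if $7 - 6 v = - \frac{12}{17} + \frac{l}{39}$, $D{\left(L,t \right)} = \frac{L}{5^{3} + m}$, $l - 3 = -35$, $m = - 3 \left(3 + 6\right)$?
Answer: $- \frac{5653}{55692} \approx -0.1015$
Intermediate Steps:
$m = -27$ ($m = \left(-3\right) 9 = -27$)
$l = -32$ ($l = 3 - 35 = -32$)
$D{\left(L,t \right)} = \frac{L}{98}$ ($D{\left(L,t \right)} = \frac{L}{5^{3} - 27} = \frac{L}{125 - 27} = \frac{L}{98}$)
$v = \frac{5653}{3978}$ ($v = \frac{7}{6} - \frac{- \frac{12}{17} - \frac{32}{39}}{6} = \frac{7}{6} - - \frac{506}{1989} = \frac{7}{6} + \frac{506}{1989} = \frac{5653}{3978} \approx 1.4211$)
$v D{\left(-7,-29 \right)} = \frac{5653 \cdot \frac{1}{98} \left(-7\right)}{3978} = \frac{5653}{3978} \left(- \frac{1}{14}\right) = - \frac{5653}{55692}$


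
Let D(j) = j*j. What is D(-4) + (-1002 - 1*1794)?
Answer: -2780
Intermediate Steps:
D(j) = j**2
D(-4) + (-1002 - 1*1794) = (-4)**2 + (-1002 - 1*1794) = 16 + (-1002 - 1794) = 16 - 2796 = -2780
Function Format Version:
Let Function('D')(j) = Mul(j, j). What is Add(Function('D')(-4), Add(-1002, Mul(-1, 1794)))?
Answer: -2780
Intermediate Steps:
Function('D')(j) = Pow(j, 2)
Add(Function('D')(-4), Add(-1002, Mul(-1, 1794))) = Add(Pow(-4, 2), Add(-1002, Mul(-1, 1794))) = Add(16, Add(-1002, -1794)) = Add(16, -2796) = -2780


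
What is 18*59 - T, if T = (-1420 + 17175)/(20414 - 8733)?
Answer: 12389467/11681 ≈ 1060.7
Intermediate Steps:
T = 15755/11681 ≈ 1.3488
18*59 - T = 18*59 - 1*15755/11681 = 1062 - 15755/11681 = 12389467/11681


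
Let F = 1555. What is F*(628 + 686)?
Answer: 2043270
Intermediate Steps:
F*(628 + 686) = 1555*(628 + 686) = 1555*1314 = 2043270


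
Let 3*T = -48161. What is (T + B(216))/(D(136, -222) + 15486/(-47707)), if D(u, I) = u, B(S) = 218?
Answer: -2266416449/19417998 ≈ -116.72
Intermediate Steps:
T = -48161/3 (T = (⅓)*(-48161) = -48161/3 ≈ -16054.)
(T + B(216))/(D(136, -222) + 15486/(-47707)) = (-48161/3 + 218)/(136 + 15486/(-47707)) = -47507/(3*(136 + 15486*(-1/47707))) = -47507/(3*(136 - 15486/47707)) = -47507/(3*6472666/47707) = -47507/3*47707/6472666 = -2266416449/19417998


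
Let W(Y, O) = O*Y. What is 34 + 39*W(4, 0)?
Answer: 34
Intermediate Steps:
34 + 39*W(4, 0) = 34 + 39*(0*4) = 34 + 39*0 = 34 + 0 = 34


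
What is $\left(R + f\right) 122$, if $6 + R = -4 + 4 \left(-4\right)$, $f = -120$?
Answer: $-17812$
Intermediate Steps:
$R = -26$ ($R = -6 + \left(-4 + 4 \left(-4\right)\right) = -6 - 20 = -26$)
$\left(R + f\right) 122 = \left(-26 - 120\right) 122 = \left(-146\right) 122 = -17812$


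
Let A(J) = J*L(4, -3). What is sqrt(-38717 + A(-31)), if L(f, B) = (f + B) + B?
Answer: 3*I*sqrt(4295) ≈ 196.61*I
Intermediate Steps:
L(f, B) = f + 2*B (L(f, B) = (B + f) + B = f + 2*B)
A(J) = -2*J (A(J) = J*(4 + 2*(-3)) = J*(4 - 6) = J*(-2) = -2*J)
sqrt(-38717 + A(-31)) = sqrt(-38717 - 2*(-31)) = sqrt(-38717 + 62) = sqrt(-38655) = 3*I*sqrt(4295)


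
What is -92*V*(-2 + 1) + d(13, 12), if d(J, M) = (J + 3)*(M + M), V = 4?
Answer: 752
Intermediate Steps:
d(J, M) = 2*M*(3 + J) (d(J, M) = (3 + J)*(2*M) = 2*M*(3 + J))
-92*V*(-2 + 1) + d(13, 12) = -368*(-2 + 1) + 2*12*(3 + 13) = -368*(-1) + 2*12*16 = -92*(-4) + 384 = 368 + 384 = 752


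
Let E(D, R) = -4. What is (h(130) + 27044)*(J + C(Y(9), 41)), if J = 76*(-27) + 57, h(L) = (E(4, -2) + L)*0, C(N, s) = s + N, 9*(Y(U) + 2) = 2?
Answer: -476028488/9 ≈ -5.2892e+7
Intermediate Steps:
Y(U) = -16/9 (Y(U) = -2 + (1/9)*2 = -2 + 2/9 = -16/9)
C(N, s) = N + s
h(L) = 0 (h(L) = (-4 + L)*0 = 0)
J = -1995 (J = -2052 + 57 = -1995)
(h(130) + 27044)*(J + C(Y(9), 41)) = (0 + 27044)*(-1995 + (-16/9 + 41)) = 27044*(-1995 + 353/9) = 27044*(-17602/9) = -476028488/9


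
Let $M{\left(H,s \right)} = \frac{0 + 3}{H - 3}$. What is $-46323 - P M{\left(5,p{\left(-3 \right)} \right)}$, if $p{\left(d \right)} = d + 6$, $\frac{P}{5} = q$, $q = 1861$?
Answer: $- \frac{120561}{2} \approx -60281.0$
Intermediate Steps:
$P = 9305$ ($P = 5 \cdot 1861 = 9305$)
$p{\left(d \right)} = 6 + d$
$M{\left(H,s \right)} = \frac{3}{-3 + H}$
$-46323 - P M{\left(5,p{\left(-3 \right)} \right)} = -46323 - 9305 \frac{3}{-3 + 5} = -46323 - 9305 \cdot \frac{3}{2} = -46323 - \frac{27915}{2} = - \frac{120561}{2}$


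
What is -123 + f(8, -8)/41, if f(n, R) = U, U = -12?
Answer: -5055/41 ≈ -123.29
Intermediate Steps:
f(n, R) = -12
-123 + f(8, -8)/41 = -123 - 12/41 = -5055/41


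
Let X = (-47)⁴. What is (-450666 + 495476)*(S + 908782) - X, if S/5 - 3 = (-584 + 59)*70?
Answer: 32484476389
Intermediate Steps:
S = -183735 (S = 15 + 5*((-584 + 59)*70) = 15 + 5*(-525*70) = 15 + 5*(-36750) = 15 - 183750 = -183735)
X = 4879681
(-450666 + 495476)*(S + 908782) - X = (-450666 + 495476)*(-183735 + 908782) - 1*4879681 = 44810*725047 - 4879681 = 32489356070 - 4879681 = 32484476389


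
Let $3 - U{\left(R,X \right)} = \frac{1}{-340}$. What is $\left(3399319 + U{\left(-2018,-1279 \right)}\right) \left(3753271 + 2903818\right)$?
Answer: $\frac{7694060298500809}{340} \approx 2.263 \cdot 10^{13}$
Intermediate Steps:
$U{\left(R,X \right)} = \frac{1021}{340}$ ($U{\left(R,X \right)} = 3 - \frac{1}{-340} = 3 - - \frac{1}{340} = 3 + \frac{1}{340} = \frac{1021}{340}$)
$\left(3399319 + U{\left(-2018,-1279 \right)}\right) \left(3753271 + 2903818\right) = \left(3399319 + \frac{1021}{340}\right) \left(3753271 + 2903818\right) = \frac{1155769481}{340} \cdot 6657089 = \frac{7694060298500809}{340}$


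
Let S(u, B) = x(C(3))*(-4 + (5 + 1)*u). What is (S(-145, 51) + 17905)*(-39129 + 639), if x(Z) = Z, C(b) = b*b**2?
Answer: 219123570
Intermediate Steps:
C(b) = b**3
S(u, B) = -108 + 162*u (S(u, B) = 3**3*(-4 + (5 + 1)*u) = 27*(-4 + 6*u) = -108 + 162*u)
(S(-145, 51) + 17905)*(-39129 + 639) = ((-108 + 162*(-145)) + 17905)*(-39129 + 639) = ((-108 - 23490) + 17905)*(-38490) = (-23598 + 17905)*(-38490) = -5693*(-38490) = 219123570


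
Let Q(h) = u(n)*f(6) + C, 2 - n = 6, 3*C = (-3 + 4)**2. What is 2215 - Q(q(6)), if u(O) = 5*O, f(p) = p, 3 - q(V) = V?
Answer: 7004/3 ≈ 2334.7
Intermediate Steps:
q(V) = 3 - V
C = 1/3 (C = (-3 + 4)**2/3 = (1/3)*1**2 = (1/3)*1 = 1/3 ≈ 0.33333)
n = -4 (n = 2 - 1*6 = 2 - 6 = -4)
Q(h) = -359/3 (Q(h) = (5*(-4))*6 + 1/3 = -20*6 + 1/3 = -120 + 1/3 = -359/3)
2215 - Q(q(6)) = 2215 - 1*(-359/3) = 2215 + 359/3 = 7004/3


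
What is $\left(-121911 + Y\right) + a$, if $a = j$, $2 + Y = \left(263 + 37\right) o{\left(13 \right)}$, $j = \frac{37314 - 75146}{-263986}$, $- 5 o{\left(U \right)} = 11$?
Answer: $- \frac{16178759073}{131993} \approx -1.2257 \cdot 10^{5}$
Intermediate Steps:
$o{\left(U \right)} = - \frac{11}{5}$ ($o{\left(U \right)} = \left(- \frac{1}{5}\right) 11 = - \frac{11}{5}$)
$j = \frac{18916}{131993}$ ($j = \left(37314 - 75146\right) \left(- \frac{1}{263986}\right) = \left(-37832\right) \left(- \frac{1}{263986}\right) = \frac{18916}{131993} \approx 0.14331$)
$Y = -662$ ($Y = -2 + \left(263 + 37\right) \left(- \frac{11}{5}\right) = -2 + 300 \left(- \frac{11}{5}\right) = -2 - 660 = -662$)
$a = \frac{18916}{131993} \approx 0.14331$
$\left(-121911 + Y\right) + a = \left(-121911 - 662\right) + \frac{18916}{131993} = -122573 + \frac{18916}{131993} = - \frac{16178759073}{131993}$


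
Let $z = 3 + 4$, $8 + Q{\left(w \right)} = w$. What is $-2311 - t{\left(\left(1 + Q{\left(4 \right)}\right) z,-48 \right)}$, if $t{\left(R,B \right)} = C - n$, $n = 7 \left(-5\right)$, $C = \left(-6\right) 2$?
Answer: $-2334$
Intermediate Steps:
$Q{\left(w \right)} = -8 + w$
$C = -12$
$n = -35$
$z = 7$
$t{\left(R,B \right)} = 23$ ($t{\left(R,B \right)} = -12 - -35 = -12 + 35 = 23$)
$-2311 - t{\left(\left(1 + Q{\left(4 \right)}\right) z,-48 \right)} = -2311 - 23 = -2334$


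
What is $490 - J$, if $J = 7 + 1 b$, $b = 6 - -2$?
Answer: $475$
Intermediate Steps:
$b = 8$ ($b = 6 + 2 = 8$)
$J = 15$ ($J = 7 + 1 \cdot 8 = 7 + 8 = 15$)
$490 - J = 490 - 15 = 475$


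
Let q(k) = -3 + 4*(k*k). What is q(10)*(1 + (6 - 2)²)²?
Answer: 114733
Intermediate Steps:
q(k) = -3 + 4*k²
q(10)*(1 + (6 - 2)²)² = (-3 + 4*10²)*(1 + (6 - 2)²)² = (-3 + 4*100)*(1 + 4²)² = (-3 + 400)*(1 + 16)² = 397*17² = 397*289 = 114733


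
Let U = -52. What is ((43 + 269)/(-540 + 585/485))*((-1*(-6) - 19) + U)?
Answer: 655720/17421 ≈ 37.640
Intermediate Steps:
((43 + 269)/(-540 + 585/485))*((-1*(-6) - 19) + U) = ((43 + 269)/(-540 + 585/485))*((-1*(-6) - 19) - 52) = (312/(-540 + 585*(1/485)))*((6 - 19) - 52) = (312/(-540 + 117/97))*(-13 - 52) = (312/(-52263/97))*(-65) = (312*(-97/52263))*(-65) = -10088/17421*(-65) = 655720/17421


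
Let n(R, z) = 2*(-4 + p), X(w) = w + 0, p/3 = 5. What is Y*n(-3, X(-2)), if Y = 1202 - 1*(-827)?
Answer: 44638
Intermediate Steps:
p = 15 (p = 3*5 = 15)
X(w) = w
n(R, z) = 22 (n(R, z) = 2*(-4 + 15) = 2*11 = 22)
Y = 2029 (Y = 1202 + 827 = 2029)
Y*n(-3, X(-2)) = 2029*22 = 44638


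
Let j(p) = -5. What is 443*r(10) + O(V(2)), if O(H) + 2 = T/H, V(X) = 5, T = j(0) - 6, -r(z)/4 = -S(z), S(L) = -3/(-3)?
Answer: 8839/5 ≈ 1767.8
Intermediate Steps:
S(L) = 1 (S(L) = -3*(-⅓) = 1)
r(z) = 4 (r(z) = -(-4) = -4*(-1) = 4)
T = -11 (T = -5 - 6 = -11)
O(H) = -2 - 11/H
443*r(10) + O(V(2)) = 443*4 + (-2 - 11/5) = 1772 + (-2 - 11*⅕) = 1772 + (-2 - 11/5) = 1772 - 21/5 = 8839/5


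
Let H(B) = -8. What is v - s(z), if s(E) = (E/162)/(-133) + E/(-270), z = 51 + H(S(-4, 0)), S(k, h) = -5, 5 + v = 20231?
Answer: 1089482176/53865 ≈ 20226.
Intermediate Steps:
v = 20226 (v = -5 + 20231 = 20226)
z = 43 (z = 51 - 8 = 43)
s(E) = -202*E/53865 (s(E) = (E*(1/162))*(-1/133) + E*(-1/270) = (E/162)*(-1/133) - E/270 = -E/21546 - E/270 = -202*E/53865)
v - s(z) = 20226 - (-202)*43/53865 = 20226 - 1*(-8686/53865) = 20226 + 8686/53865 = 1089482176/53865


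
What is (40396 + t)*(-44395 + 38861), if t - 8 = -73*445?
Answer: -43823746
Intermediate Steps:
t = -32477 (t = 8 - 73*445 = 8 - 32485 = -32477)
(40396 + t)*(-44395 + 38861) = (40396 - 32477)*(-44395 + 38861) = 7919*(-5534) = -43823746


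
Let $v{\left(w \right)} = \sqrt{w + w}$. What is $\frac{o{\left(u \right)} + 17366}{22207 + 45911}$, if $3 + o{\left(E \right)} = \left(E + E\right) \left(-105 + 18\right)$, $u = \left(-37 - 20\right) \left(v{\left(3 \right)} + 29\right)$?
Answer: $\frac{304985}{68118} + \frac{1653 \sqrt{6}}{11353} \approx 4.834$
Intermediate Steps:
$v{\left(w \right)} = \sqrt{2} \sqrt{w}$ ($v{\left(w \right)} = \sqrt{2 w} = \sqrt{2} \sqrt{w}$)
$u = -1653 - 57 \sqrt{6}$ ($u = \left(-37 - 20\right) \left(\sqrt{2} \sqrt{3} + 29\right) = - 57 \left(\sqrt{6} + 29\right) = - 57 \left(29 + \sqrt{6}\right) = -1653 - 57 \sqrt{6} \approx -1792.6$)
$o{\left(E \right)} = -3 - 174 E$ ($o{\left(E \right)} = -3 + \left(E + E\right) \left(-105 + 18\right) = -3 + 2 E \left(-87\right) = -3 - 174 E$)
$\frac{o{\left(u \right)} + 17366}{22207 + 45911} = \frac{\left(-3 - 174 \left(-1653 - 57 \sqrt{6}\right)\right) + 17366}{22207 + 45911} = \frac{\left(-3 + \left(287622 + 9918 \sqrt{6}\right)\right) + 17366}{68118} = \left(\left(287619 + 9918 \sqrt{6}\right) + 17366\right) \frac{1}{68118} = \left(304985 + 9918 \sqrt{6}\right) \frac{1}{68118} = \frac{304985}{68118} + \frac{1653 \sqrt{6}}{11353}$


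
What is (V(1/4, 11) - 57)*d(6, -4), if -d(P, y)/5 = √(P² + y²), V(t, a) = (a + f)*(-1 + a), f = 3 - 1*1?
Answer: -730*√13 ≈ -2632.1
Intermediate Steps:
f = 2 (f = 3 - 1 = 2)
V(t, a) = (-1 + a)*(2 + a) (V(t, a) = (a + 2)*(-1 + a) = (2 + a)*(-1 + a) = (-1 + a)*(2 + a))
d(P, y) = -5*√(P² + y²)
(V(1/4, 11) - 57)*d(6, -4) = ((-2 + 11 + 11²) - 57)*(-5*√(6² + (-4)²)) = ((-2 + 11 + 121) - 57)*(-5*√(36 + 16)) = (130 - 57)*(-10*√13) = 73*(-10*√13) = -730*√13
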